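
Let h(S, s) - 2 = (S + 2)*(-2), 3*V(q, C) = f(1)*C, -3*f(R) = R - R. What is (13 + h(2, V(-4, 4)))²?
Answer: 49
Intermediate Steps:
f(R) = 0 (f(R) = -(R - R)/3 = -⅓*0 = 0)
V(q, C) = 0 (V(q, C) = (0*C)/3 = (⅓)*0 = 0)
h(S, s) = -2 - 2*S (h(S, s) = 2 + (S + 2)*(-2) = 2 + (2 + S)*(-2) = 2 + (-4 - 2*S) = -2 - 2*S)
(13 + h(2, V(-4, 4)))² = (13 + (-2 - 2*2))² = (13 + (-2 - 4))² = (13 - 6)² = 7² = 49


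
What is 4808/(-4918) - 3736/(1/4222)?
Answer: -38786773332/2459 ≈ -1.5773e+7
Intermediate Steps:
4808/(-4918) - 3736/(1/4222) = 4808*(-1/4918) - 3736/1/4222 = -2404/2459 - 3736*4222 = -2404/2459 - 15773392 = -38786773332/2459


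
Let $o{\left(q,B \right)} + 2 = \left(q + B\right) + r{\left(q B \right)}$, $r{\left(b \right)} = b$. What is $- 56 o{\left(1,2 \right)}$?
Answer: $-168$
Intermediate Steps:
$o{\left(q,B \right)} = -2 + B + q + B q$ ($o{\left(q,B \right)} = -2 + \left(\left(q + B\right) + q B\right) = -2 + \left(\left(B + q\right) + B q\right) = -2 + \left(B + q + B q\right) = -2 + B + q + B q$)
$- 56 o{\left(1,2 \right)} = - 56 \left(-2 + 2 + 1 + 2 \cdot 1\right) = - 56 \left(-2 + 2 + 1 + 2\right) = \left(-56\right) 3 = -168$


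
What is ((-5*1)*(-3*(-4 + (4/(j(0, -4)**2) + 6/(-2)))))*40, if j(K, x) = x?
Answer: -4050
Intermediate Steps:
((-5*1)*(-3*(-4 + (4/(j(0, -4)**2) + 6/(-2)))))*40 = ((-5*1)*(-3*(-4 + (4/((-4)**2) + 6/(-2)))))*40 = -(-15)*(-4 + (4/16 + 6*(-1/2)))*40 = -(-15)*(-4 + (4*(1/16) - 3))*40 = -(-15)*(-4 + (1/4 - 3))*40 = -(-15)*(-4 - 11/4)*40 = -(-15)*(-27)/4*40 = -5*81/4*40 = -405/4*40 = -4050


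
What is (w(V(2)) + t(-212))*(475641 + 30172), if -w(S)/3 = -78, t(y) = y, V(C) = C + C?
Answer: 11127886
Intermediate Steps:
V(C) = 2*C
w(S) = 234 (w(S) = -3*(-78) = 234)
(w(V(2)) + t(-212))*(475641 + 30172) = (234 - 212)*(475641 + 30172) = 22*505813 = 11127886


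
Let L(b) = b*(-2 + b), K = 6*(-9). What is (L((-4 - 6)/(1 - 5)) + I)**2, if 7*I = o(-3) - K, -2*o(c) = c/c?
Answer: 62001/784 ≈ 79.083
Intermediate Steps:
o(c) = -1/2 (o(c) = -c/(2*c) = -1/2*1 = -1/2)
K = -54
I = 107/14 (I = (-1/2 - 1*(-54))/7 = (-1/2 + 54)/7 = (1/7)*(107/2) = 107/14 ≈ 7.6429)
(L((-4 - 6)/(1 - 5)) + I)**2 = (((-4 - 6)/(1 - 5))*(-2 + (-4 - 6)/(1 - 5)) + 107/14)**2 = ((-10/(-4))*(-2 - 10/(-4)) + 107/14)**2 = ((-10*(-1/4))*(-2 - 10*(-1/4)) + 107/14)**2 = (5*(-2 + 5/2)/2 + 107/14)**2 = ((5/2)*(1/2) + 107/14)**2 = (5/4 + 107/14)**2 = (249/28)**2 = 62001/784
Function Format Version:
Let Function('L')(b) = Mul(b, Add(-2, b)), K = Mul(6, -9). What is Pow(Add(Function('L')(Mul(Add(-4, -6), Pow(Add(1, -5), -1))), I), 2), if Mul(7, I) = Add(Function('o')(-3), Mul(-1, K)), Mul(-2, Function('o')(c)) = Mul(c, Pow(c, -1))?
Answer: Rational(62001, 784) ≈ 79.083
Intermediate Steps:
Function('o')(c) = Rational(-1, 2) (Function('o')(c) = Mul(Rational(-1, 2), Mul(c, Pow(c, -1))) = Mul(Rational(-1, 2), 1) = Rational(-1, 2))
K = -54
I = Rational(107, 14) (I = Mul(Rational(1, 7), Add(Rational(-1, 2), Mul(-1, -54))) = Mul(Rational(1, 7), Add(Rational(-1, 2), 54)) = Mul(Rational(1, 7), Rational(107, 2)) = Rational(107, 14) ≈ 7.6429)
Pow(Add(Function('L')(Mul(Add(-4, -6), Pow(Add(1, -5), -1))), I), 2) = Pow(Add(Mul(Mul(Add(-4, -6), Pow(Add(1, -5), -1)), Add(-2, Mul(Add(-4, -6), Pow(Add(1, -5), -1)))), Rational(107, 14)), 2) = Pow(Add(Mul(Mul(-10, Pow(-4, -1)), Add(-2, Mul(-10, Pow(-4, -1)))), Rational(107, 14)), 2) = Pow(Add(Mul(Mul(-10, Rational(-1, 4)), Add(-2, Mul(-10, Rational(-1, 4)))), Rational(107, 14)), 2) = Pow(Add(Mul(Rational(5, 2), Add(-2, Rational(5, 2))), Rational(107, 14)), 2) = Pow(Add(Mul(Rational(5, 2), Rational(1, 2)), Rational(107, 14)), 2) = Pow(Add(Rational(5, 4), Rational(107, 14)), 2) = Pow(Rational(249, 28), 2) = Rational(62001, 784)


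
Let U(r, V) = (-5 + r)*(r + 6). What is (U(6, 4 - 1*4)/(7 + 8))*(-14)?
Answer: -56/5 ≈ -11.200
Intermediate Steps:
U(r, V) = (-5 + r)*(6 + r)
(U(6, 4 - 1*4)/(7 + 8))*(-14) = ((-30 + 6 + 6²)/(7 + 8))*(-14) = ((-30 + 6 + 36)/15)*(-14) = (12*(1/15))*(-14) = (⅘)*(-14) = -56/5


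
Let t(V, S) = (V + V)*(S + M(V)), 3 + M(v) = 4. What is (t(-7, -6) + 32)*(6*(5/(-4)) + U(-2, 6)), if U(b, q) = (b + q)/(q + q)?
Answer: -731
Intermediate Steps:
M(v) = 1 (M(v) = -3 + 4 = 1)
U(b, q) = (b + q)/(2*q) (U(b, q) = (b + q)/((2*q)) = (b + q)*(1/(2*q)) = (b + q)/(2*q))
t(V, S) = 2*V*(1 + S) (t(V, S) = (V + V)*(S + 1) = (2*V)*(1 + S) = 2*V*(1 + S))
(t(-7, -6) + 32)*(6*(5/(-4)) + U(-2, 6)) = (2*(-7)*(1 - 6) + 32)*(6*(5/(-4)) + (1/2)*(-2 + 6)/6) = (2*(-7)*(-5) + 32)*(6*(5*(-1/4)) + (1/2)*(1/6)*4) = (70 + 32)*(6*(-5/4) + 1/3) = 102*(-15/2 + 1/3) = 102*(-43/6) = -731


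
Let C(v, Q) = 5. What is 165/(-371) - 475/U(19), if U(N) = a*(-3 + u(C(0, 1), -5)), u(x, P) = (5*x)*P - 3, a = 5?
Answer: 13630/48601 ≈ 0.28045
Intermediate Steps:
u(x, P) = -3 + 5*P*x (u(x, P) = 5*P*x - 3 = -3 + 5*P*x)
U(N) = -655 (U(N) = 5*(-3 + (-3 + 5*(-5)*5)) = 5*(-3 + (-3 - 125)) = 5*(-3 - 128) = 5*(-131) = -655)
165/(-371) - 475/U(19) = 165/(-371) - 475/(-655) = 165*(-1/371) - 475*(-1/655) = -165/371 + 95/131 = 13630/48601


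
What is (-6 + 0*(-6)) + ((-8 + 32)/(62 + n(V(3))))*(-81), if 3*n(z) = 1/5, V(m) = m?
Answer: -34746/931 ≈ -37.321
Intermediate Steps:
n(z) = 1/15 (n(z) = (⅓)/5 = (⅓)*(⅕) = 1/15)
(-6 + 0*(-6)) + ((-8 + 32)/(62 + n(V(3))))*(-81) = (-6 + 0*(-6)) + ((-8 + 32)/(62 + 1/15))*(-81) = (-6 + 0) + (24/(931/15))*(-81) = -6 + (24*(15/931))*(-81) = -6 + (360/931)*(-81) = -6 - 29160/931 = -34746/931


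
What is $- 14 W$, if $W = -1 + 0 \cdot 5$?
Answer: $14$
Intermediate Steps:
$W = -1$ ($W = -1 + 0 = -1$)
$- 14 W = \left(-14\right) \left(-1\right) = 14$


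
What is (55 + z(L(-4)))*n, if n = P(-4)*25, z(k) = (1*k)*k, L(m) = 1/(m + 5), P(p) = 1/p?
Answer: -350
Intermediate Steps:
L(m) = 1/(5 + m)
z(k) = k² (z(k) = k*k = k²)
n = -25/4 (n = 25/(-4) = -¼*25 = -25/4 ≈ -6.2500)
(55 + z(L(-4)))*n = (55 + (1/(5 - 4))²)*(-25/4) = (55 + (1/1)²)*(-25/4) = (55 + 1²)*(-25/4) = (55 + 1)*(-25/4) = 56*(-25/4) = -350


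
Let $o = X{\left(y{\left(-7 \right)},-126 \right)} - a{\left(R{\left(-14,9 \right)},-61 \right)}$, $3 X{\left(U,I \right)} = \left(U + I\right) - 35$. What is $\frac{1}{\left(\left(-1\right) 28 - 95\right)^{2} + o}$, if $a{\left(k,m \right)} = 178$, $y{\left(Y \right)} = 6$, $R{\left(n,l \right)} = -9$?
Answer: $\frac{3}{44698} \approx 6.7117 \cdot 10^{-5}$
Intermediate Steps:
$X{\left(U,I \right)} = - \frac{35}{3} + \frac{I}{3} + \frac{U}{3}$ ($X{\left(U,I \right)} = \frac{\left(U + I\right) - 35}{3} = \frac{\left(I + U\right) - 35}{3} = \frac{-35 + I + U}{3} = - \frac{35}{3} + \frac{I}{3} + \frac{U}{3}$)
$o = - \frac{689}{3}$ ($o = \left(- \frac{35}{3} + \frac{1}{3} \left(-126\right) + \frac{1}{3} \cdot 6\right) - 178 = \left(- \frac{35}{3} - 42 + 2\right) - 178 = - \frac{155}{3} - 178 = - \frac{689}{3} \approx -229.67$)
$\frac{1}{\left(\left(-1\right) 28 - 95\right)^{2} + o} = \frac{1}{\left(\left(-1\right) 28 - 95\right)^{2} - \frac{689}{3}} = \frac{1}{\left(-28 - 95\right)^{2} - \frac{689}{3}} = \frac{1}{\left(-123\right)^{2} - \frac{689}{3}} = \frac{1}{15129 - \frac{689}{3}} = \frac{1}{\frac{44698}{3}} = \frac{3}{44698}$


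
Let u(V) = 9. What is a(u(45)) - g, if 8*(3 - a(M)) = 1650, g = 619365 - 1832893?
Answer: 4853299/4 ≈ 1.2133e+6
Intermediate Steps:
g = -1213528
a(M) = -813/4 (a(M) = 3 - 1/8*1650 = 3 - 825/4 = -813/4)
a(u(45)) - g = -813/4 - 1*(-1213528) = -813/4 + 1213528 = 4853299/4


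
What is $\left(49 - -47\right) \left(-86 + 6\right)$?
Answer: $-7680$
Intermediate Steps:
$\left(49 - -47\right) \left(-86 + 6\right) = \left(49 + 47\right) \left(-80\right) = 96 \left(-80\right) = -7680$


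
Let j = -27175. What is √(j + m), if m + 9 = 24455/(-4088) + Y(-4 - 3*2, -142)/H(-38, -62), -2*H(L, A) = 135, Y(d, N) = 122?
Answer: 23*I*√81606210/1260 ≈ 164.9*I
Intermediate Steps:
H(L, A) = -135/2 (H(L, A) = -½*135 = -135/2)
m = -126929/7560 (m = -9 + (24455/(-4088) + 122/(-135/2)) = -9 + (24455*(-1/4088) + 122*(-2/135)) = -9 + (-335/56 - 244/135) = -9 - 58889/7560 = -126929/7560 ≈ -16.790)
√(j + m) = √(-27175 - 126929/7560) = √(-205569929/7560) = 23*I*√81606210/1260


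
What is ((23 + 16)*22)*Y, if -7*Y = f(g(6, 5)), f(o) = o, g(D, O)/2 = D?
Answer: -10296/7 ≈ -1470.9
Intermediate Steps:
g(D, O) = 2*D
Y = -12/7 (Y = -2*6/7 = -⅐*12 = -12/7 ≈ -1.7143)
((23 + 16)*22)*Y = ((23 + 16)*22)*(-12/7) = (39*22)*(-12/7) = 858*(-12/7) = -10296/7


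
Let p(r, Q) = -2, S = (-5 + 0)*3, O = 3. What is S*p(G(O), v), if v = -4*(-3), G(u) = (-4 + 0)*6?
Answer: 30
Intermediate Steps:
G(u) = -24 (G(u) = -4*6 = -24)
v = 12
S = -15 (S = -5*3 = -15)
S*p(G(O), v) = -15*(-2) = 30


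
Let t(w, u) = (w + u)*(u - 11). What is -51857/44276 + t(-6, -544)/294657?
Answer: -53478153/395340404 ≈ -0.13527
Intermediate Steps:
t(w, u) = (-11 + u)*(u + w) (t(w, u) = (u + w)*(-11 + u) = (-11 + u)*(u + w))
-51857/44276 + t(-6, -544)/294657 = -51857/44276 + ((-544)**2 - 11*(-544) - 11*(-6) - 544*(-6))/294657 = -51857*1/44276 + (295936 + 5984 + 66 + 3264)*(1/294657) = -51857/44276 + 305250*(1/294657) = -51857/44276 + 9250/8929 = -53478153/395340404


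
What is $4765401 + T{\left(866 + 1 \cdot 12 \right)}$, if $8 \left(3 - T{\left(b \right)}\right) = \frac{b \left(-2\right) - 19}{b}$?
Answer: $\frac{33472199471}{7024} \approx 4.7654 \cdot 10^{6}$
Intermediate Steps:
$T{\left(b \right)} = 3 - \frac{-19 - 2 b}{8 b}$ ($T{\left(b \right)} = 3 - \frac{\left(b \left(-2\right) - 19\right) \frac{1}{b}}{8} = 3 - \frac{\left(- 2 b - 19\right) \frac{1}{b}}{8} = 3 - \frac{\left(-19 - 2 b\right) \frac{1}{b}}{8} = 3 - \frac{\frac{1}{b} \left(-19 - 2 b\right)}{8} = 3 - \frac{-19 - 2 b}{8 b}$)
$4765401 + T{\left(866 + 1 \cdot 12 \right)} = 4765401 + \frac{19 + 26 \left(866 + 1 \cdot 12\right)}{8 \left(866 + 1 \cdot 12\right)} = 4765401 + \frac{19 + 26 \left(866 + 12\right)}{8 \left(866 + 12\right)} = 4765401 + \frac{19 + 26 \cdot 878}{8 \cdot 878} = 4765401 + \frac{1}{8} \cdot \frac{1}{878} \left(19 + 22828\right) = 4765401 + \frac{1}{8} \cdot \frac{1}{878} \cdot 22847 = 4765401 + \frac{22847}{7024} = \frac{33472199471}{7024}$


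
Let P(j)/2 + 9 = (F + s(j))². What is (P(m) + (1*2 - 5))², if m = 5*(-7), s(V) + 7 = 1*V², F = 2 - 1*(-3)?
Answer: 8948695324969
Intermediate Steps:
F = 5 (F = 2 + 3 = 5)
s(V) = -7 + V² (s(V) = -7 + 1*V² = -7 + V²)
m = -35
P(j) = -18 + 2*(-2 + j²)² (P(j) = -18 + 2*(5 + (-7 + j²))² = -18 + 2*(-2 + j²)²)
(P(m) + (1*2 - 5))² = ((-18 + 2*(-2 + (-35)²)²) + (1*2 - 5))² = ((-18 + 2*(-2 + 1225)²) + (2 - 5))² = ((-18 + 2*1223²) - 3)² = ((-18 + 2*1495729) - 3)² = ((-18 + 2991458) - 3)² = (2991440 - 3)² = 2991437² = 8948695324969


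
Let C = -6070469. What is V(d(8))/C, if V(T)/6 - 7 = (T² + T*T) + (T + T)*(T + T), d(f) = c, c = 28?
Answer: -28266/6070469 ≈ -0.0046563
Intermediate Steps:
d(f) = 28
V(T) = 42 + 36*T² (V(T) = 42 + 6*((T² + T*T) + (T + T)*(T + T)) = 42 + 6*((T² + T²) + (2*T)*(2*T)) = 42 + 6*(2*T² + 4*T²) = 42 + 6*(6*T²) = 42 + 36*T²)
V(d(8))/C = (42 + 36*28²)/(-6070469) = (42 + 36*784)*(-1/6070469) = (42 + 28224)*(-1/6070469) = 28266*(-1/6070469) = -28266/6070469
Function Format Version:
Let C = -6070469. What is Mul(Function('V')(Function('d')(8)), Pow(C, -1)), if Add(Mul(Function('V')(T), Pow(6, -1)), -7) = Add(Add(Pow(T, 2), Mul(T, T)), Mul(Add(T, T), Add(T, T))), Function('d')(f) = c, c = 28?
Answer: Rational(-28266, 6070469) ≈ -0.0046563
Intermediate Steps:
Function('d')(f) = 28
Function('V')(T) = Add(42, Mul(36, Pow(T, 2))) (Function('V')(T) = Add(42, Mul(6, Add(Add(Pow(T, 2), Mul(T, T)), Mul(Add(T, T), Add(T, T))))) = Add(42, Mul(6, Add(Add(Pow(T, 2), Pow(T, 2)), Mul(Mul(2, T), Mul(2, T))))) = Add(42, Mul(6, Add(Mul(2, Pow(T, 2)), Mul(4, Pow(T, 2))))) = Add(42, Mul(6, Mul(6, Pow(T, 2)))) = Add(42, Mul(36, Pow(T, 2))))
Mul(Function('V')(Function('d')(8)), Pow(C, -1)) = Mul(Add(42, Mul(36, Pow(28, 2))), Pow(-6070469, -1)) = Mul(Add(42, Mul(36, 784)), Rational(-1, 6070469)) = Mul(Add(42, 28224), Rational(-1, 6070469)) = Mul(28266, Rational(-1, 6070469)) = Rational(-28266, 6070469)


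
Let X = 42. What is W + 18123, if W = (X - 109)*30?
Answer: 16113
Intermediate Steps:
W = -2010 (W = (42 - 109)*30 = -67*30 = -2010)
W + 18123 = -2010 + 18123 = 16113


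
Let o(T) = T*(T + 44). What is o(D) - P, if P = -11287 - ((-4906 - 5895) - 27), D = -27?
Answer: 0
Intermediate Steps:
o(T) = T*(44 + T)
P = -459 (P = -11287 - (-10801 - 27) = -11287 - 1*(-10828) = -11287 + 10828 = -459)
o(D) - P = -27*(44 - 27) - 1*(-459) = -27*17 + 459 = -459 + 459 = 0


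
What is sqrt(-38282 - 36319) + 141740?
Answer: 141740 + 9*I*sqrt(921) ≈ 1.4174e+5 + 273.13*I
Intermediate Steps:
sqrt(-38282 - 36319) + 141740 = sqrt(-74601) + 141740 = 9*I*sqrt(921) + 141740 = 141740 + 9*I*sqrt(921)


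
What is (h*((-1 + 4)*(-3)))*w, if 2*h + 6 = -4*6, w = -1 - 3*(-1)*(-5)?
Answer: -2160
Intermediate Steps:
w = -16 (w = -1 + 3*(-5) = -1 - 15 = -16)
h = -15 (h = -3 + (-4*6)/2 = -3 + (½)*(-24) = -3 - 12 = -15)
(h*((-1 + 4)*(-3)))*w = -15*(-1 + 4)*(-3)*(-16) = -45*(-3)*(-16) = -15*(-9)*(-16) = 135*(-16) = -2160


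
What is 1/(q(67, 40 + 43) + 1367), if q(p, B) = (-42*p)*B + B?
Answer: -1/232112 ≈ -4.3083e-6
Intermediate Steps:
q(p, B) = B - 42*B*p (q(p, B) = -42*B*p + B = B - 42*B*p)
1/(q(67, 40 + 43) + 1367) = 1/((40 + 43)*(1 - 42*67) + 1367) = 1/(83*(1 - 2814) + 1367) = 1/(83*(-2813) + 1367) = 1/(-233479 + 1367) = 1/(-232112) = -1/232112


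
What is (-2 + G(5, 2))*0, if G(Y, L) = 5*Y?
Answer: 0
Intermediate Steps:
(-2 + G(5, 2))*0 = (-2 + 5*5)*0 = (-2 + 25)*0 = 23*0 = 0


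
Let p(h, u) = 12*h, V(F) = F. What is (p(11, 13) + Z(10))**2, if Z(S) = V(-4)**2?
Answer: 21904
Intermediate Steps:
Z(S) = 16 (Z(S) = (-4)**2 = 16)
(p(11, 13) + Z(10))**2 = (12*11 + 16)**2 = (132 + 16)**2 = 148**2 = 21904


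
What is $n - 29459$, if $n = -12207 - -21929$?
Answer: $-19737$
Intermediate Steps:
$n = 9722$ ($n = -12207 + 21929 = 9722$)
$n - 29459 = 9722 - 29459 = -19737$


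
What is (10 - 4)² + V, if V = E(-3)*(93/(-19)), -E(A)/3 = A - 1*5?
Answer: -1548/19 ≈ -81.474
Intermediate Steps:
E(A) = 15 - 3*A (E(A) = -3*(A - 1*5) = -3*(A - 5) = -3*(-5 + A) = 15 - 3*A)
V = -2232/19 (V = (15 - 3*(-3))*(93/(-19)) = (15 + 9)*(93*(-1/19)) = 24*(-93/19) = -2232/19 ≈ -117.47)
(10 - 4)² + V = (10 - 4)² - 2232/19 = 6² - 2232/19 = 36 - 2232/19 = -1548/19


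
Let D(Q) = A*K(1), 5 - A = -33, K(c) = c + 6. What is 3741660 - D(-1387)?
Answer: 3741394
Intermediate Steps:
K(c) = 6 + c
A = 38 (A = 5 - 1*(-33) = 5 + 33 = 38)
D(Q) = 266 (D(Q) = 38*(6 + 1) = 38*7 = 266)
3741660 - D(-1387) = 3741660 - 1*266 = 3741660 - 266 = 3741394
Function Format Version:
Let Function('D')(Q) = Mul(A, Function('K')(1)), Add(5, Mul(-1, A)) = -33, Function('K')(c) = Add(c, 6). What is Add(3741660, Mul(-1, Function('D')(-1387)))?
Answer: 3741394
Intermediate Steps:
Function('K')(c) = Add(6, c)
A = 38 (A = Add(5, Mul(-1, -33)) = Add(5, 33) = 38)
Function('D')(Q) = 266 (Function('D')(Q) = Mul(38, Add(6, 1)) = Mul(38, 7) = 266)
Add(3741660, Mul(-1, Function('D')(-1387))) = Add(3741660, Mul(-1, 266)) = Add(3741660, -266) = 3741394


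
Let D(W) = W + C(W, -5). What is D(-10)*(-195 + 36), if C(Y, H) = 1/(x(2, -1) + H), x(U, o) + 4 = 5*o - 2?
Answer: 25599/16 ≈ 1599.9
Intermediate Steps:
x(U, o) = -6 + 5*o (x(U, o) = -4 + (5*o - 2) = -4 + (-2 + 5*o) = -6 + 5*o)
C(Y, H) = 1/(-11 + H) (C(Y, H) = 1/((-6 + 5*(-1)) + H) = 1/((-6 - 5) + H) = 1/(-11 + H))
D(W) = -1/16 + W (D(W) = W + 1/(-11 - 5) = W + 1/(-16) = W - 1/16 = -1/16 + W)
D(-10)*(-195 + 36) = (-1/16 - 10)*(-195 + 36) = -161/16*(-159) = 25599/16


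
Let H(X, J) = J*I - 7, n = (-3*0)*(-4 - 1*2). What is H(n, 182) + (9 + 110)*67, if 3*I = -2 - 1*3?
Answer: 22988/3 ≈ 7662.7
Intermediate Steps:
I = -5/3 (I = (-2 - 1*3)/3 = (-2 - 3)/3 = (1/3)*(-5) = -5/3 ≈ -1.6667)
n = 0 (n = 0*(-4 - 2) = 0*(-6) = 0)
H(X, J) = -7 - 5*J/3 (H(X, J) = J*(-5/3) - 7 = -5*J/3 - 7 = -7 - 5*J/3)
H(n, 182) + (9 + 110)*67 = (-7 - 5/3*182) + (9 + 110)*67 = (-7 - 910/3) + 119*67 = -931/3 + 7973 = 22988/3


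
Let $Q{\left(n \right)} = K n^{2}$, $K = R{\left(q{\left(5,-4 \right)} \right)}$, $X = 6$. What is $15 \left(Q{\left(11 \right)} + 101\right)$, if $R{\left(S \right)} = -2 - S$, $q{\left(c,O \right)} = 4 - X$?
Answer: $1515$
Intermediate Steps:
$q{\left(c,O \right)} = -2$ ($q{\left(c,O \right)} = 4 - 6 = -2$)
$K = 0$ ($K = -2 - -2 = -2 + 2 = 0$)
$Q{\left(n \right)} = 0$ ($Q{\left(n \right)} = 0 n^{2} = 0$)
$15 \left(Q{\left(11 \right)} + 101\right) = 15 \left(0 + 101\right) = 15 \cdot 101 = 1515$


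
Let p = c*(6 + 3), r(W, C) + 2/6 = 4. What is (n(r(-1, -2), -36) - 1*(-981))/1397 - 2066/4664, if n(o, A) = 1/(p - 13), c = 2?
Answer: 384117/1480820 ≈ 0.25939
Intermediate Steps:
r(W, C) = 11/3 (r(W, C) = -1/3 + 4 = 11/3)
p = 18 (p = 2*(6 + 3) = 2*9 = 18)
n(o, A) = 1/5 (n(o, A) = 1/(18 - 13) = 1/5)
(n(r(-1, -2), -36) - 1*(-981))/1397 - 2066/4664 = (1/5 - 1*(-981))/1397 - 2066/4664 = (1/5 + 981)*(1/1397) - 2066*1/4664 = (4906/5)*(1/1397) - 1033/2332 = 446/635 - 1033/2332 = 384117/1480820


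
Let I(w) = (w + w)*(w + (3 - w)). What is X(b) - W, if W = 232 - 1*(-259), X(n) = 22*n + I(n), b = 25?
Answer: 209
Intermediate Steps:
I(w) = 6*w (I(w) = (2*w)*3 = 6*w)
X(n) = 28*n (X(n) = 22*n + 6*n = 28*n)
W = 491 (W = 232 + 259 = 491)
X(b) - W = 28*25 - 1*491 = 700 - 491 = 209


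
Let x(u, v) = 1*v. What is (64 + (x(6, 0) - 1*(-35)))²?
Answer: 9801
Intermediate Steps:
x(u, v) = v
(64 + (x(6, 0) - 1*(-35)))² = (64 + (0 - 1*(-35)))² = (64 + (0 + 35))² = (64 + 35)² = 99² = 9801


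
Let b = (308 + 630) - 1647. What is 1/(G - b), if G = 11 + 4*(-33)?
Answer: 1/588 ≈ 0.0017007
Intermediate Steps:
b = -709 (b = 938 - 1647 = -709)
G = -121 (G = 11 - 132 = -121)
1/(G - b) = 1/(-121 - 1*(-709)) = 1/(-121 + 709) = 1/588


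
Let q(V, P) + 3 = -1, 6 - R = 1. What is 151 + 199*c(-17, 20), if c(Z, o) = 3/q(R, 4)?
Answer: 7/4 ≈ 1.7500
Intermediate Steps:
R = 5 (R = 6 - 1*1 = 6 - 1 = 5)
q(V, P) = -4 (q(V, P) = -3 - 1 = -4)
c(Z, o) = -3/4 (c(Z, o) = 3/(-4) = 3*(-1/4) = -3/4)
151 + 199*c(-17, 20) = 151 + 199*(-3/4) = 151 - 597/4 = 7/4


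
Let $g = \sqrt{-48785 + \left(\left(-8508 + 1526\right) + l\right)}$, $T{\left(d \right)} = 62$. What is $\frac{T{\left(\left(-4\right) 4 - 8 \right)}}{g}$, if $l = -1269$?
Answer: $- \frac{31 i \sqrt{291}}{2037} \approx - 0.25961 i$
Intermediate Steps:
$g = 14 i \sqrt{291}$ ($g = \sqrt{-48785 + \left(\left(-8508 + 1526\right) - 1269\right)} = \sqrt{-48785 - 8251} = \sqrt{-57036} = 14 i \sqrt{291} \approx 238.82 i$)
$\frac{T{\left(\left(-4\right) 4 - 8 \right)}}{g} = \frac{62}{14 i \sqrt{291}} = 62 \left(- \frac{i \sqrt{291}}{4074}\right) = - \frac{31 i \sqrt{291}}{2037}$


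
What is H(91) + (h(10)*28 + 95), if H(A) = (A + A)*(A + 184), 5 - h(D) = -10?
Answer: 50565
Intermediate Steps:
h(D) = 15 (h(D) = 5 - 1*(-10) = 5 + 10 = 15)
H(A) = 2*A*(184 + A) (H(A) = (2*A)*(184 + A) = 2*A*(184 + A))
H(91) + (h(10)*28 + 95) = 2*91*(184 + 91) + (15*28 + 95) = 2*91*275 + (420 + 95) = 50050 + 515 = 50565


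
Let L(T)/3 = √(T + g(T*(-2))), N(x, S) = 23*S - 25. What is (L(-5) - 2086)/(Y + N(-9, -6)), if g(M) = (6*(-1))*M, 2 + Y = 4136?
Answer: -2086/3971 + 3*I*√65/3971 ≈ -0.52531 + 0.0060908*I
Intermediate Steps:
Y = 4134 (Y = -2 + 4136 = 4134)
N(x, S) = -25 + 23*S
g(M) = -6*M
L(T) = 3*√13*√T (L(T) = 3*√(T - 6*T*(-2)) = 3*√(T - (-12)*T) = 3*√(T + 12*T) = 3*√(13*T) = 3*(√13*√T) = 3*√13*√T)
(L(-5) - 2086)/(Y + N(-9, -6)) = (3*√13*√(-5) - 2086)/(4134 + (-25 + 23*(-6))) = (3*√13*(I*√5) - 2086)/(4134 + (-25 - 138)) = (3*I*√65 - 2086)/(4134 - 163) = (-2086 + 3*I*√65)/3971 = (-2086 + 3*I*√65)*(1/3971) = -2086/3971 + 3*I*√65/3971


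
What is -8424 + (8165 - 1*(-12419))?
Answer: 12160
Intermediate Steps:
-8424 + (8165 - 1*(-12419)) = -8424 + (8165 + 12419) = -8424 + 20584 = 12160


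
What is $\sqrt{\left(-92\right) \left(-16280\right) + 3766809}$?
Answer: $\sqrt{5264569} \approx 2294.5$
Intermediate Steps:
$\sqrt{\left(-92\right) \left(-16280\right) + 3766809} = \sqrt{1497760 + 3766809} = \sqrt{5264569}$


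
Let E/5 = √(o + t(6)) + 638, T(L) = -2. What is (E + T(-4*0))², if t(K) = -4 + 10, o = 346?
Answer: 10172144 + 127520*√22 ≈ 1.0770e+7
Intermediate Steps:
t(K) = 6
E = 3190 + 20*√22 (E = 5*(√(346 + 6) + 638) = 5*(√352 + 638) = 5*(4*√22 + 638) = 5*(638 + 4*√22) = 3190 + 20*√22 ≈ 3283.8)
(E + T(-4*0))² = ((3190 + 20*√22) - 2)² = (3188 + 20*√22)²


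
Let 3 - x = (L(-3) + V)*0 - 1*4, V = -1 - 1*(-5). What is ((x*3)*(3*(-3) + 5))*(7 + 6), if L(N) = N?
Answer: -1092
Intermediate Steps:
V = 4 (V = -1 + 5 = 4)
x = 7 (x = 3 - ((-3 + 4)*0 - 1*4) = 3 - (1*0 - 4) = 3 - (0 - 4) = 3 - 1*(-4) = 3 + 4 = 7)
((x*3)*(3*(-3) + 5))*(7 + 6) = ((7*3)*(3*(-3) + 5))*(7 + 6) = (21*(-9 + 5))*13 = (21*(-4))*13 = -84*13 = -1092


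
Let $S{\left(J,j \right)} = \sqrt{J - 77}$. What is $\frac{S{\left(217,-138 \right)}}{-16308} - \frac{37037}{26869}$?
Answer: $- \frac{37037}{26869} - \frac{\sqrt{35}}{8154} \approx -1.3792$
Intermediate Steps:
$S{\left(J,j \right)} = \sqrt{-77 + J}$ ($S{\left(J,j \right)} = \sqrt{J - 77} = \sqrt{-77 + J}$)
$\frac{S{\left(217,-138 \right)}}{-16308} - \frac{37037}{26869} = \frac{\sqrt{-77 + 217}}{-16308} - \frac{37037}{26869} = \sqrt{140} \left(- \frac{1}{16308}\right) - \frac{37037}{26869} = 2 \sqrt{35} \left(- \frac{1}{16308}\right) - \frac{37037}{26869} = - \frac{\sqrt{35}}{8154} - \frac{37037}{26869} = - \frac{37037}{26869} - \frac{\sqrt{35}}{8154}$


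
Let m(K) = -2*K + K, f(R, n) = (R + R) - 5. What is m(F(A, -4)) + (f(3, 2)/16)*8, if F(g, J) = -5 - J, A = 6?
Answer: 3/2 ≈ 1.5000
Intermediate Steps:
f(R, n) = -5 + 2*R (f(R, n) = 2*R - 5 = -5 + 2*R)
m(K) = -K
m(F(A, -4)) + (f(3, 2)/16)*8 = -(-5 - 1*(-4)) + ((-5 + 2*3)/16)*8 = -(-5 + 4) + ((-5 + 6)*(1/16))*8 = -1*(-1) + (1*(1/16))*8 = 1 + (1/16)*8 = 1 + 1/2 = 3/2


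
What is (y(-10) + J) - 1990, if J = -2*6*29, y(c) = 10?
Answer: -2328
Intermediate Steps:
J = -348 (J = -12*29 = -348)
(y(-10) + J) - 1990 = (10 - 348) - 1990 = -338 - 1990 = -2328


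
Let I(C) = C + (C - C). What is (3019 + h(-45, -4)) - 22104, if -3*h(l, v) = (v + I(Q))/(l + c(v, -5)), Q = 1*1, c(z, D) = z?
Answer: -935166/49 ≈ -19085.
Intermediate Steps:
Q = 1
I(C) = C (I(C) = C + 0 = C)
h(l, v) = -(1 + v)/(3*(l + v)) (h(l, v) = -(v + 1)/(3*(l + v)) = -(1 + v)/(3*(l + v)))
(3019 + h(-45, -4)) - 22104 = (3019 + (-1 - 1*(-4))/(3*(-45 - 4))) - 22104 = (3019 + (⅓)*(-1 + 4)/(-49)) - 22104 = (3019 + (⅓)*(-1/49)*3) - 22104 = (3019 - 1/49) - 22104 = 147930/49 - 22104 = -935166/49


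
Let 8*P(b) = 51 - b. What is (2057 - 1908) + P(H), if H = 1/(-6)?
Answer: 7459/48 ≈ 155.40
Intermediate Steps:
H = -⅙ ≈ -0.16667
P(b) = 51/8 - b/8 (P(b) = (51 - b)/8 = 51/8 - b/8)
(2057 - 1908) + P(H) = (2057 - 1908) + (51/8 - ⅛*(-⅙)) = 149 + (51/8 + 1/48) = 149 + 307/48 = 7459/48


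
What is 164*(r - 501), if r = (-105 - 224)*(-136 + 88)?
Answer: 2507724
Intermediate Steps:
r = 15792 (r = -329*(-48) = 15792)
164*(r - 501) = 164*(15792 - 501) = 164*15291 = 2507724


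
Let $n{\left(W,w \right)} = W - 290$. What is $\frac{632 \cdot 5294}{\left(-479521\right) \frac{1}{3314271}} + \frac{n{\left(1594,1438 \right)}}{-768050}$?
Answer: $- \frac{4258420362745008892}{184148052025} \approx -2.3125 \cdot 10^{7}$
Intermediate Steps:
$n{\left(W,w \right)} = -290 + W$
$\frac{632 \cdot 5294}{\left(-479521\right) \frac{1}{3314271}} + \frac{n{\left(1594,1438 \right)}}{-768050} = \frac{632 \cdot 5294}{\left(-479521\right) \frac{1}{3314271}} + \frac{-290 + 1594}{-768050} = \frac{3345808}{\left(-479521\right) \frac{1}{3314271}} + 1304 \left(- \frac{1}{768050}\right) = \frac{3345808}{- \frac{479521}{3314271}} - \frac{652}{384025} = 3345808 \left(- \frac{3314271}{479521}\right) - \frac{652}{384025} = - \frac{11088914425968}{479521} - \frac{652}{384025} = - \frac{4258420362745008892}{184148052025}$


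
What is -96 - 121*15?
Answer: -1911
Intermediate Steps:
-96 - 121*15 = -96 - 1815 = -1911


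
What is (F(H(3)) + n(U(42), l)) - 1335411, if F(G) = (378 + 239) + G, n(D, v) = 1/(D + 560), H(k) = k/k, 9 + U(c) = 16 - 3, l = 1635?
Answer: -752823251/564 ≈ -1.3348e+6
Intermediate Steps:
U(c) = 4 (U(c) = -9 + (16 - 3) = -9 + 13 = 4)
H(k) = 1
n(D, v) = 1/(560 + D)
F(G) = 617 + G
(F(H(3)) + n(U(42), l)) - 1335411 = ((617 + 1) + 1/(560 + 4)) - 1335411 = (618 + 1/564) - 1335411 = 348553/564 - 1335411 = -752823251/564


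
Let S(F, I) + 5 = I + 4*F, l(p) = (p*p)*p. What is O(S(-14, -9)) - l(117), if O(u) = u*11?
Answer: -1602383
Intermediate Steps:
l(p) = p³ (l(p) = p²*p = p³)
S(F, I) = -5 + I + 4*F (S(F, I) = -5 + (I + 4*F) = -5 + I + 4*F)
O(u) = 11*u
O(S(-14, -9)) - l(117) = 11*(-5 - 9 + 4*(-14)) - 1*117³ = 11*(-5 - 9 - 56) - 1*1601613 = 11*(-70) - 1601613 = -770 - 1601613 = -1602383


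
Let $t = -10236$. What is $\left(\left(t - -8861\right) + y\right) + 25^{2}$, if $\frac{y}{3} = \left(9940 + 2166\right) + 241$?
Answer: $36291$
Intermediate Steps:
$y = 37041$ ($y = 3 \left(\left(9940 + 2166\right) + 241\right) = 3 \left(12106 + 241\right) = 3 \cdot 12347 = 37041$)
$\left(\left(t - -8861\right) + y\right) + 25^{2} = \left(\left(-10236 - -8861\right) + 37041\right) + 25^{2} = \left(\left(-10236 + 8861\right) + 37041\right) + 625 = \left(-1375 + 37041\right) + 625 = 35666 + 625 = 36291$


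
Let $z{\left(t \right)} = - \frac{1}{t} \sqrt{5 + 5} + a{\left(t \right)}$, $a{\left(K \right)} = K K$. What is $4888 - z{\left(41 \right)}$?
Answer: $3207 + \frac{\sqrt{10}}{41} \approx 3207.1$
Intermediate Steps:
$a{\left(K \right)} = K^{2}$
$z{\left(t \right)} = t^{2} - \frac{\sqrt{10}}{t}$ ($z{\left(t \right)} = - \frac{1}{t} \sqrt{5 + 5} + t^{2} = - \frac{1}{t} \sqrt{10} + t^{2} = - \frac{\sqrt{10}}{t} + t^{2} = t^{2} - \frac{\sqrt{10}}{t}$)
$4888 - z{\left(41 \right)} = 4888 - \frac{41^{3} - \sqrt{10}}{41} = 4888 - \frac{68921 - \sqrt{10}}{41} = 4888 - \left(1681 - \frac{\sqrt{10}}{41}\right) = 3207 + \frac{\sqrt{10}}{41}$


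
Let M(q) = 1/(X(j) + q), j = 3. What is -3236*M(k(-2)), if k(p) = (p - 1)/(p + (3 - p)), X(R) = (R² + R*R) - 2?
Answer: -3236/15 ≈ -215.73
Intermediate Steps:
X(R) = -2 + 2*R² (X(R) = (R² + R²) - 2 = 2*R² - 2 = -2 + 2*R²)
k(p) = -⅓ + p/3 (k(p) = (-1 + p)/3 = (-1 + p)*(⅓) = -⅓ + p/3)
M(q) = 1/(16 + q) (M(q) = 1/((-2 + 2*3²) + q) = 1/((-2 + 2*9) + q) = 1/((-2 + 18) + q) = 1/(16 + q))
-3236*M(k(-2)) = -3236/(16 + (-⅓ + (⅓)*(-2))) = -3236/(16 + (-⅓ - ⅔)) = -3236/(16 - 1) = -3236/15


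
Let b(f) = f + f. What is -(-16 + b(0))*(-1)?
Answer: -16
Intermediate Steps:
b(f) = 2*f
-(-16 + b(0))*(-1) = -(-16 + 2*0)*(-1) = -(-16 + 0)*(-1) = -(-16)*(-1) = -1*16 = -16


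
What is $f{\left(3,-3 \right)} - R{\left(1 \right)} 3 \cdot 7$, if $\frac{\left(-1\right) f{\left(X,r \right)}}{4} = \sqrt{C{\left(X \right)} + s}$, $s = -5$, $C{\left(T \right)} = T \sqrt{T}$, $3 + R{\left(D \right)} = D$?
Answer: $- 168 \sqrt{-5 + 3 \sqrt{3}} \approx -74.406$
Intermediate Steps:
$R{\left(D \right)} = -3 + D$
$C{\left(T \right)} = T^{\frac{3}{2}}$
$f{\left(X,r \right)} = - 4 \sqrt{-5 + X^{\frac{3}{2}}}$ ($f{\left(X,r \right)} = - 4 \sqrt{X^{\frac{3}{2}} - 5} = - 4 \sqrt{-5 + X^{\frac{3}{2}}}$)
$f{\left(3,-3 \right)} - R{\left(1 \right)} 3 \cdot 7 = - 4 \sqrt{-5 + 3^{\frac{3}{2}}} - (-3 + 1) 3 \cdot 7 = - 4 \sqrt{-5 + 3 \sqrt{3}} \left(-1\right) \left(-2\right) 3 \cdot 7 = - 4 \sqrt{-5 + 3 \sqrt{3}} \cdot 2 \cdot 3 \cdot 7 = - 4 \sqrt{-5 + 3 \sqrt{3}} \cdot 6 \cdot 7 = - 24 \sqrt{-5 + 3 \sqrt{3}} \cdot 7 = - 168 \sqrt{-5 + 3 \sqrt{3}}$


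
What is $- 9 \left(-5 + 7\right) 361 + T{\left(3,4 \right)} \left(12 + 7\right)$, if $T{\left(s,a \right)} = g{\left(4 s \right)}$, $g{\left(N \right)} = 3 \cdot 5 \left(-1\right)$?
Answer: $-6783$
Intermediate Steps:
$g{\left(N \right)} = -15$ ($g{\left(N \right)} = 15 \left(-1\right) = -15$)
$T{\left(s,a \right)} = -15$
$- 9 \left(-5 + 7\right) 361 + T{\left(3,4 \right)} \left(12 + 7\right) = - 9 \left(-5 + 7\right) 361 - 15 \left(12 + 7\right) = \left(-9\right) 2 \cdot 361 - 285 = \left(-18\right) 361 - 285 = -6498 - 285 = -6783$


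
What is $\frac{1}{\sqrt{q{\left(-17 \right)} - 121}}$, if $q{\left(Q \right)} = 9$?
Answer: $- \frac{i \sqrt{7}}{28} \approx - 0.094491 i$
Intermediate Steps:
$\frac{1}{\sqrt{q{\left(-17 \right)} - 121}} = \frac{1}{\sqrt{9 - 121}} = \frac{1}{\sqrt{-112}} = \frac{1}{4 i \sqrt{7}} = - \frac{i \sqrt{7}}{28}$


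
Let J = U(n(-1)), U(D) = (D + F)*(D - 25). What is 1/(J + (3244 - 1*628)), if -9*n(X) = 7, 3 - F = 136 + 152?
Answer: 81/808600 ≈ 0.00010017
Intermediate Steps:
F = -285 (F = 3 - (136 + 152) = 3 - 1*288 = 3 - 288 = -285)
n(X) = -7/9 (n(X) = -⅑*7 = -7/9)
U(D) = (-285 + D)*(-25 + D) (U(D) = (D - 285)*(D - 25) = (-285 + D)*(-25 + D))
J = 596704/81 (J = 7125 + (-7/9)² - 310*(-7/9) = 7125 + 49/81 + 2170/9 = 596704/81 ≈ 7366.7)
1/(J + (3244 - 1*628)) = 1/(596704/81 + (3244 - 1*628)) = 1/(596704/81 + (3244 - 628)) = 1/(596704/81 + 2616) = 1/(808600/81) = 81/808600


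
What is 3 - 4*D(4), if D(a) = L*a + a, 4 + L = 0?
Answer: 51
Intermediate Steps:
L = -4 (L = -4 + 0 = -4)
D(a) = -3*a (D(a) = -4*a + a = -3*a)
3 - 4*D(4) = 3 - (-12)*4 = 3 - 4*(-12) = 3 + 48 = 51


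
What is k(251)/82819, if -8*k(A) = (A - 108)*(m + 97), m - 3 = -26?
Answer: -481/30116 ≈ -0.015972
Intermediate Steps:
m = -23 (m = 3 - 26 = -23)
k(A) = 999 - 37*A/4 (k(A) = -(A - 108)*(-23 + 97)/8 = -(-108 + A)*74/8 = -(-7992 + 74*A)/8 = 999 - 37*A/4)
k(251)/82819 = (999 - 37/4*251)/82819 = (999 - 9287/4)*(1/82819) = -5291/4*1/82819 = -481/30116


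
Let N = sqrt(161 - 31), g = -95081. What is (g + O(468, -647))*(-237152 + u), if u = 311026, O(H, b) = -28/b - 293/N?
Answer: -4544534856246/647 - 10822541*sqrt(130)/65 ≈ -7.0259e+9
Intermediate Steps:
N = sqrt(130) ≈ 11.402
O(H, b) = -28/b - 293*sqrt(130)/130
(g + O(468, -647))*(-237152 + u) = (-95081 + (-28/(-647) - 293*sqrt(130)/130))*(-237152 + 311026) = (-95081 + (-28*(-1/647) - 293*sqrt(130)/130))*73874 = (-95081 + (28/647 - 293*sqrt(130)/130))*73874 = (-61517379/647 - 293*sqrt(130)/130)*73874 = -4544534856246/647 - 10822541*sqrt(130)/65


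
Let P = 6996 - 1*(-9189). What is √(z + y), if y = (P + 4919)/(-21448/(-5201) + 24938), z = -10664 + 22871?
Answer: √1048150254964224071/9265999 ≈ 110.49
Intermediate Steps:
P = 16185 (P = 6996 + 9189 = 16185)
z = 12207
y = 7840136/9265999 (y = (16185 + 4919)/(-21448/(-5201) + 24938) = 21104/(-21448*(-1/5201) + 24938) = 21104/(3064/743 + 24938) = 21104/(18531998/743) = 21104*(743/18531998) = 7840136/9265999 ≈ 0.84612)
√(z + y) = √(12207 + 7840136/9265999) = √(113117889929/9265999) = √1048150254964224071/9265999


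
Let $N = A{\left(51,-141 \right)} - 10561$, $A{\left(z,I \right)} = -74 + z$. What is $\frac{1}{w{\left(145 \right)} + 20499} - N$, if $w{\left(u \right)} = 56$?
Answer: $\frac{217554121}{20555} \approx 10584.0$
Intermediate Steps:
$N = -10584$ ($N = \left(-74 + 51\right) - 10561 = -23 - 10561 = -10584$)
$\frac{1}{w{\left(145 \right)} + 20499} - N = \frac{1}{56 + 20499} - -10584 = \frac{1}{20555} + 10584 = \frac{217554121}{20555}$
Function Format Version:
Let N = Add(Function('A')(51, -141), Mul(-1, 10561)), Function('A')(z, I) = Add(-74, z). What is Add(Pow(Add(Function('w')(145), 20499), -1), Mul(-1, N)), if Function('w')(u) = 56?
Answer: Rational(217554121, 20555) ≈ 10584.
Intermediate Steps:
N = -10584 (N = Add(Add(-74, 51), Mul(-1, 10561)) = Add(-23, -10561) = -10584)
Add(Pow(Add(Function('w')(145), 20499), -1), Mul(-1, N)) = Add(Pow(Add(56, 20499), -1), Mul(-1, -10584)) = Add(Pow(20555, -1), 10584) = Add(Rational(1, 20555), 10584) = Rational(217554121, 20555)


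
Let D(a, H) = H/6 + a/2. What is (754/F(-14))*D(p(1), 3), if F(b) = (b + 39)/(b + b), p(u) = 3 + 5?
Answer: -95004/25 ≈ -3800.2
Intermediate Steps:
p(u) = 8
F(b) = (39 + b)/(2*b) (F(b) = (39 + b)/((2*b)) = (39 + b)*(1/(2*b)) = (39 + b)/(2*b))
D(a, H) = a/2 + H/6 (D(a, H) = H*(1/6) + a*(1/2) = H/6 + a/2 = a/2 + H/6)
(754/F(-14))*D(p(1), 3) = (754/(((1/2)*(39 - 14)/(-14))))*((1/2)*8 + (1/6)*3) = (754/(((1/2)*(-1/14)*25)))*(4 + 1/2) = (754/(-25/28))*(9/2) = (754*(-28/25))*(9/2) = -21112/25*9/2 = -95004/25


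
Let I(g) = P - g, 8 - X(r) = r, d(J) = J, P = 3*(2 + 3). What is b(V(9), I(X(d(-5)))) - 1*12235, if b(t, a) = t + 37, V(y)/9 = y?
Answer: -12117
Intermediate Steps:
P = 15 (P = 3*5 = 15)
X(r) = 8 - r
V(y) = 9*y
I(g) = 15 - g
b(t, a) = 37 + t
b(V(9), I(X(d(-5)))) - 1*12235 = (37 + 9*9) - 1*12235 = (37 + 81) - 12235 = 118 - 12235 = -12117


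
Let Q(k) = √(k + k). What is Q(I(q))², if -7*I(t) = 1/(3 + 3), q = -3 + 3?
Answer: -1/21 ≈ -0.047619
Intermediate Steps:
q = 0
I(t) = -1/42 (I(t) = -1/(7*(3 + 3)) = -⅐/6 = -⅐*⅙ = -1/42)
Q(k) = √2*√k (Q(k) = √(2*k) = √2*√k)
Q(I(q))² = (√2*√(-1/42))² = (√2*(I*√42/42))² = (I*√21/21)² = -1/21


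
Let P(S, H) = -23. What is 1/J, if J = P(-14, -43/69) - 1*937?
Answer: -1/960 ≈ -0.0010417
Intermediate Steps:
J = -960 (J = -23 - 1*937 = -23 - 937 = -960)
1/J = 1/(-960) = -1/960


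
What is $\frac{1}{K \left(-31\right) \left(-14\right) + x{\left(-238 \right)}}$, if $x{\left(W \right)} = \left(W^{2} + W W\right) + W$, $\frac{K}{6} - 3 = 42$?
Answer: $\frac{1}{230230} \approx 4.3435 \cdot 10^{-6}$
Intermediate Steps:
$K = 270$ ($K = 18 + 6 \cdot 42 = 18 + 252 = 270$)
$x{\left(W \right)} = W + 2 W^{2}$ ($x{\left(W \right)} = \left(W^{2} + W^{2}\right) + W = 2 W^{2} + W = W + 2 W^{2}$)
$\frac{1}{K \left(-31\right) \left(-14\right) + x{\left(-238 \right)}} = \frac{1}{270 \left(-31\right) \left(-14\right) - 238 \left(1 + 2 \left(-238\right)\right)} = \frac{1}{\left(-8370\right) \left(-14\right) - 238 \left(1 - 476\right)} = \frac{1}{117180 - -113050} = \frac{1}{117180 + 113050} = \frac{1}{230230}$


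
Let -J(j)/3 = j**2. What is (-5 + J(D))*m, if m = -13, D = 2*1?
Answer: 221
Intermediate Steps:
D = 2
J(j) = -3*j**2
(-5 + J(D))*m = (-5 - 3*2**2)*(-13) = (-5 - 3*4)*(-13) = (-5 - 12)*(-13) = -17*(-13) = 221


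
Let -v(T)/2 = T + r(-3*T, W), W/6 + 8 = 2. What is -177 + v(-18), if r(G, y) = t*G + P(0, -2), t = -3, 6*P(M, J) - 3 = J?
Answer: 548/3 ≈ 182.67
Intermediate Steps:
W = -36 (W = -48 + 6*2 = -48 + 12 = -36)
P(M, J) = ½ + J/6
r(G, y) = ⅙ - 3*G (r(G, y) = -3*G + (½ + (⅙)*(-2)) = -3*G + (½ - ⅓) = -3*G + ⅙ = ⅙ - 3*G)
v(T) = -⅓ - 20*T (v(T) = -2*(T + (⅙ - (-9)*T)) = -2*(T + (⅙ + 9*T)) = -2*(⅙ + 10*T) = -⅓ - 20*T)
-177 + v(-18) = -177 + (-⅓ - 20*(-18)) = -177 + (-⅓ + 360) = -177 + 1079/3 = 548/3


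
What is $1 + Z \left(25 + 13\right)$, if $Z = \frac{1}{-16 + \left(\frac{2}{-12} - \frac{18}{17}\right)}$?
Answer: $- \frac{2119}{1757} \approx -1.206$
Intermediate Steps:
$Z = - \frac{102}{1757}$ ($Z = \frac{1}{-16 + \left(2 \left(- \frac{1}{12}\right) - \frac{18}{17}\right)} = \frac{1}{-16 - \frac{125}{102}} = \frac{1}{- \frac{1757}{102}} = - \frac{102}{1757} \approx -0.058053$)
$1 + Z \left(25 + 13\right) = 1 - \frac{102 \left(25 + 13\right)}{1757} = 1 - \frac{3876}{1757} = - \frac{2119}{1757}$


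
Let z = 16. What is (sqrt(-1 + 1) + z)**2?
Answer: 256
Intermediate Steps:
(sqrt(-1 + 1) + z)**2 = (sqrt(-1 + 1) + 16)**2 = (sqrt(0) + 16)**2 = (0 + 16)**2 = 16**2 = 256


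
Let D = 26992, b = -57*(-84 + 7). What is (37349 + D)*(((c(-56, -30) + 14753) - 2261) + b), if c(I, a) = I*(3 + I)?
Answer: 1277104509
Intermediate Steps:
b = 4389 (b = -57*(-77) = 4389)
(37349 + D)*(((c(-56, -30) + 14753) - 2261) + b) = (37349 + 26992)*(((-56*(3 - 56) + 14753) - 2261) + 4389) = 64341*(((-56*(-53) + 14753) - 2261) + 4389) = 64341*(((2968 + 14753) - 2261) + 4389) = 64341*((17721 - 2261) + 4389) = 64341*(15460 + 4389) = 64341*19849 = 1277104509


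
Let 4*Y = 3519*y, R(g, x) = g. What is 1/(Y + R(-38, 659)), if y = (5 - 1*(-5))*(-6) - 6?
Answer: -2/116203 ≈ -1.7211e-5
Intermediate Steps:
y = -66 (y = (5 + 5)*(-6) - 6 = 10*(-6) - 6 = -60 - 6 = -66)
Y = -116127/2 (Y = (3519*(-66))/4 = (¼)*(-232254) = -116127/2 ≈ -58064.)
1/(Y + R(-38, 659)) = 1/(-116127/2 - 38) = 1/(-116203/2) = -2/116203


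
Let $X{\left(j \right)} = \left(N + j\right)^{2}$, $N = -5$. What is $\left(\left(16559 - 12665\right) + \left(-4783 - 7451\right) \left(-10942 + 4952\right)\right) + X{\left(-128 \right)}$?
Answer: $73303243$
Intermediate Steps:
$X{\left(j \right)} = \left(-5 + j\right)^{2}$
$\left(\left(16559 - 12665\right) + \left(-4783 - 7451\right) \left(-10942 + 4952\right)\right) + X{\left(-128 \right)} = \left(\left(16559 - 12665\right) + \left(-4783 - 7451\right) \left(-10942 + 4952\right)\right) + \left(-5 - 128\right)^{2} = \left(3894 - -73281660\right) + \left(-133\right)^{2} = \left(3894 + 73281660\right) + 17689 = 73285554 + 17689 = 73303243$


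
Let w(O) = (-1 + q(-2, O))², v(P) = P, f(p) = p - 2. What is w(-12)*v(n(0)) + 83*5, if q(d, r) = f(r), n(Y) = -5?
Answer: -710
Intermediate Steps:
f(p) = -2 + p
q(d, r) = -2 + r
w(O) = (-3 + O)² (w(O) = (-1 + (-2 + O))² = (-3 + O)²)
w(-12)*v(n(0)) + 83*5 = (-3 - 12)²*(-5) + 83*5 = (-15)²*(-5) + 415 = 225*(-5) + 415 = -1125 + 415 = -710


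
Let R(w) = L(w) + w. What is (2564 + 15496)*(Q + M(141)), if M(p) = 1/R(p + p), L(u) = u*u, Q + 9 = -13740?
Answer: -3302730605930/13301 ≈ -2.4831e+8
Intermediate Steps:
Q = -13749 (Q = -9 - 13740 = -13749)
L(u) = u²
R(w) = w + w² (R(w) = w² + w = w + w²)
M(p) = 1/(2*p*(1 + 2*p)) (M(p) = 1/((p + p)*(1 + (p + p))) = 1/((2*p)*(1 + 2*p)) = 1/(2*p*(1 + 2*p)))
(2564 + 15496)*(Q + M(141)) = (2564 + 15496)*(-13749 + (½)/(141*(1 + 2*141))) = 18060*(-13749 + (½)*(1/141)/(1 + 282)) = 18060*(-13749 + (½)*(1/141)/283) = 18060*(-13749 + (½)*(1/141)*(1/283)) = 18060*(-13749 + 1/79806) = 18060*(-1097252693/79806) = -3302730605930/13301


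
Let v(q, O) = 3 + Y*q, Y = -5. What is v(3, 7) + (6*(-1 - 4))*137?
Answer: -4122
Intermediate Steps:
v(q, O) = 3 - 5*q
v(3, 7) + (6*(-1 - 4))*137 = (3 - 5*3) + (6*(-1 - 4))*137 = (3 - 15) + (6*(-5))*137 = -12 - 30*137 = -12 - 4110 = -4122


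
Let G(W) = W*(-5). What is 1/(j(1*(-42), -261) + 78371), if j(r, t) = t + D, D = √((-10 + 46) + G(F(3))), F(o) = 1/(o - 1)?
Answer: 156220/12202344133 - √134/12202344133 ≈ 1.2802e-5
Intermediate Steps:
F(o) = 1/(-1 + o)
G(W) = -5*W
D = √134/2 (D = √((-10 + 46) - 5/(-1 + 3)) = √(36 - 5/2) = √(67/2) = √134/2 ≈ 5.7879)
j(r, t) = t + √134/2
1/(j(1*(-42), -261) + 78371) = 1/((-261 + √134/2) + 78371) = 1/(78110 + √134/2)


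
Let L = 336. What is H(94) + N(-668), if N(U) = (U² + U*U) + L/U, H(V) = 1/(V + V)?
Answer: 28019281783/31396 ≈ 8.9245e+5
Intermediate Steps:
H(V) = 1/(2*V)
N(U) = 2*U² + 336/U (N(U) = (U² + U*U) + 336/U = (U² + U²) + 336/U = 2*U² + 336/U)
H(94) + N(-668) = (½)/94 + 2*(168 + (-668)³)/(-668) = (½)*(1/94) + 2*(-1/668)*(168 - 298077632) = 1/188 + 2*(-1/668)*(-298077464) = 1/188 + 149038732/167 = 28019281783/31396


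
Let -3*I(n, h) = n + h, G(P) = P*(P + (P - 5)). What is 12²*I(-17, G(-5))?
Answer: -2784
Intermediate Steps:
G(P) = P*(-5 + 2*P) (G(P) = P*(P + (-5 + P)) = P*(-5 + 2*P))
I(n, h) = -h/3 - n/3 (I(n, h) = -(n + h)/3 = -(h + n)/3 = -h/3 - n/3)
12²*I(-17, G(-5)) = 12²*(-(-5)*(-5 + 2*(-5))/3 - ⅓*(-17)) = 144*(-(-5)*(-5 - 10)/3 + 17/3) = 144*(-(-5)*(-15)/3 + 17/3) = 144*(-⅓*75 + 17/3) = 144*(-25 + 17/3) = 144*(-58/3) = -2784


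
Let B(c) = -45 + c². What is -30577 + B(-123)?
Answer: -15493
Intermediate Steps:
-30577 + B(-123) = -30577 + (-45 + (-123)²) = -30577 + (-45 + 15129) = -30577 + 15084 = -15493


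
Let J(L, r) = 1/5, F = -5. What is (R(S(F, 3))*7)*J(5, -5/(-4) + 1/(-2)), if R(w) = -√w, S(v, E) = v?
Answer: -7*I*√5/5 ≈ -3.1305*I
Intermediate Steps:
J(L, r) = ⅕
(R(S(F, 3))*7)*J(5, -5/(-4) + 1/(-2)) = (-√(-5)*7)*(⅕) = (-I*√5*7)*(⅕) = -7*I*√5*(⅕) = -7*I*√5/5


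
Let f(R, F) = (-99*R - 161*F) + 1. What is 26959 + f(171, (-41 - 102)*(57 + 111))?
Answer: 3877895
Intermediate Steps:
f(R, F) = 1 - 161*F - 99*R (f(R, F) = (-161*F - 99*R) + 1 = 1 - 161*F - 99*R)
26959 + f(171, (-41 - 102)*(57 + 111)) = 26959 + (1 - 161*(-41 - 102)*(57 + 111) - 99*171) = 26959 + (1 - (-23023)*168 - 16929) = 26959 + (1 - 161*(-24024) - 16929) = 26959 + (1 + 3867864 - 16929) = 26959 + 3850936 = 3877895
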